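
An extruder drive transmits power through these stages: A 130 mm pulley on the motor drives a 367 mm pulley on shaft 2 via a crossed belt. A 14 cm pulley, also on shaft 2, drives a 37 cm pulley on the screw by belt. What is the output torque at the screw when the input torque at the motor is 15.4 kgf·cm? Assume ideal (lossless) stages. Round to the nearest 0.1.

114.9 kgf·cm

After the belt (367/130): 15.4 × 2.8231 = 43.475 kgf·cm
After the belt (37/14): 43.475 × 2.6429 = 114.9 kgf·cm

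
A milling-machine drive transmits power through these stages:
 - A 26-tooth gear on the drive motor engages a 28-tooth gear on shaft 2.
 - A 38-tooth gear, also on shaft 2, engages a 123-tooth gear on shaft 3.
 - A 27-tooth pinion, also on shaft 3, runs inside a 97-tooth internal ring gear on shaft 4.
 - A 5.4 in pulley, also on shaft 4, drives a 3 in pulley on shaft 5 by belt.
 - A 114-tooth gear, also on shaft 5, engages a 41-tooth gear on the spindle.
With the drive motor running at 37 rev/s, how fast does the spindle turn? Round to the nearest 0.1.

gear mesh 28/26 = 1.0769 → 37/1.0769 = 34.357 rev/s
gear mesh 123/38 = 3.2368 → 34.357/3.2368 = 10.614 rev/s
internal gear 97/27 = 3.5926 → 10.614/3.5926 = 2.9545 rev/s
belt 3/5.4 = 0.55556 → 2.9545/0.55556 = 5.3181 rev/s
gear mesh 41/114 = 0.35965 → 5.3181/0.35965 = 14.787 rev/s

14.8 rev/s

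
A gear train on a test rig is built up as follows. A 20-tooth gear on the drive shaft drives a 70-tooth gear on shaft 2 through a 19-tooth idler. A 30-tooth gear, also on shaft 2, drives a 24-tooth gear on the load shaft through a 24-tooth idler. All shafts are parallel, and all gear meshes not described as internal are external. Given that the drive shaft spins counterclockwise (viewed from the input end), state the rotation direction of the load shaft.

counterclockwise

the drive shaft → shaft 2: driver → idler → driven is 2 external meshes, 2 reversals → CCW.
shaft 2 → the load shaft: driver → idler → driven is 2 external meshes, 2 reversals → CCW.
4 reversals in total — an even number — so the load shaft turns the same way as the drive shaft.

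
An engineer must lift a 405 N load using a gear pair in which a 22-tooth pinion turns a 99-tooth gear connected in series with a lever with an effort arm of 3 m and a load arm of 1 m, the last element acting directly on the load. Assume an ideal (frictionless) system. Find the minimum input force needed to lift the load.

30 N

Gear pair MA = 99/22 = 4.5.
Lever MA = effort arm / load arm = 3/1 = 3.
Combined ideal MA = 4.5 × 3 = 13.5.
Effort = load / MA = 405 / 13.5 = 30 N.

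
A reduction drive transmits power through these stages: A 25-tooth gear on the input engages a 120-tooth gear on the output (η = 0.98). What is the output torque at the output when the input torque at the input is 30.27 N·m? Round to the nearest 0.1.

142.4 N·m

gear mesh 120/25 = 4.8 → τ = 30.27·4.8·0.98 = 142.39 N·m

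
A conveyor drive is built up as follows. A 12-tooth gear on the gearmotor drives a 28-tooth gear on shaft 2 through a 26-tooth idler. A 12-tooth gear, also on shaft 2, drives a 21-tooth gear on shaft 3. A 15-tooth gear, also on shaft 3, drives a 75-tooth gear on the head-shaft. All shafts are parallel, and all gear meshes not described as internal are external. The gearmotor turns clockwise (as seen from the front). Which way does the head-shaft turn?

the gearmotor → shaft 2: driver → idler → driven is 2 external meshes, 2 reversals → CW.
shaft 2 → shaft 3: external mesh, 1 reversal → CCW.
shaft 3 → the head-shaft: external mesh, 1 reversal → CW.
4 reversals in total — an even number — so the head-shaft turns the same way as the gearmotor.

clockwise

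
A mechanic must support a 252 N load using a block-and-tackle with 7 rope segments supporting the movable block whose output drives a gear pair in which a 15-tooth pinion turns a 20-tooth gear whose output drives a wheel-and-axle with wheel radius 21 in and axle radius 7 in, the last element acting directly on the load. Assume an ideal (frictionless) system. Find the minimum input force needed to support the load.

9 N

Block-and-tackle MA = number of supporting rope parts = 7.
Gear pair MA = 20/15 = 1.3333.
Wheel-and-axle MA = R/r = 21/7 = 3.
Combined ideal MA = 7 × 1.3333 × 3 = 28.
Effort = load / MA = 252 / 28 = 9 N.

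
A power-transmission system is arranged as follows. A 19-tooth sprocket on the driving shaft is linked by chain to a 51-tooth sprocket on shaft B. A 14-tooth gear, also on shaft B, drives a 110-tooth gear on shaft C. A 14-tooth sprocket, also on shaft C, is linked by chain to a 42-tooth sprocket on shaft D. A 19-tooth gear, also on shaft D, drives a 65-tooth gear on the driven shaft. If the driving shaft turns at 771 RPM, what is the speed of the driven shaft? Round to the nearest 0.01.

chain 51/19 = 2.6842 → 771/2.6842 = 287.24 RPM
gear mesh 110/14 = 7.8571 → 287.24/7.8571 = 36.557 RPM
chain 42/14 = 3 → 36.557/3 = 12.186 RPM
gear mesh 65/19 = 3.4211 → 12.186/3.4211 = 3.562 RPM

3.56 RPM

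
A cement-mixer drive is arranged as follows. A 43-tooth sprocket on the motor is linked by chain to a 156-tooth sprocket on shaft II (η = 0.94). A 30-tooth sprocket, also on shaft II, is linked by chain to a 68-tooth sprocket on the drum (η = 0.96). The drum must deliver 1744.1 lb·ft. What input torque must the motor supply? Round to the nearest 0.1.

Overall ratio R = 3.6279 × 2.2667 = 8.2233; overall efficiency η = 0.94 × 0.96 = 0.9024.
Input torque = output torque / (R × η) = 1744.1 / (8.2233 × 0.9024) = 235.03 lb·ft.

235.0 lb·ft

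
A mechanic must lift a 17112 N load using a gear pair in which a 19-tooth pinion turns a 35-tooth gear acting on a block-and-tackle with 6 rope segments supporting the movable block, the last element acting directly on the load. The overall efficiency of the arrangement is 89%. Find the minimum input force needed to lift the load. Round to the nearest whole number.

Gear pair MA = 35/19 = 1.8421.
Block-and-tackle MA = number of supporting rope parts = 6.
Combined ideal MA = 1.8421 × 6 = 11.053.
Actual MA = 11.053 × 0.89 = 9.8368.
Effort = load / actual MA = 17112 / 9.8368 = 1739.6 N.

1740 N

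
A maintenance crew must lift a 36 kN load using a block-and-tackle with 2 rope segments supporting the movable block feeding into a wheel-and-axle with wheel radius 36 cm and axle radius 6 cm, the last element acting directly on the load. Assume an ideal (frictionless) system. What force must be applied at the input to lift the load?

Block-and-tackle MA = number of supporting rope parts = 2.
Wheel-and-axle MA = R/r = 36/6 = 6.
Combined ideal MA = 2 × 6 = 12.
Effort = load / MA = 36 / 12 = 3 kN.

3 kN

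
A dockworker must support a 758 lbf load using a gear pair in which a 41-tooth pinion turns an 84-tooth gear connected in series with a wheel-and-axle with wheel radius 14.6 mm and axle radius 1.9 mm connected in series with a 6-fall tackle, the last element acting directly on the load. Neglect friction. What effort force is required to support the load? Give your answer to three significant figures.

8.02 lbf

Gear pair MA = 84/41 = 2.0488.
Wheel-and-axle MA = R/r = 14.6/1.9 = 7.6842.
Block-and-tackle MA = number of supporting rope parts = 6.
Combined ideal MA = 2.0488 × 7.6842 × 6 = 94.46.
Effort = load / MA = 758 / 94.46 = 8.0246 lbf.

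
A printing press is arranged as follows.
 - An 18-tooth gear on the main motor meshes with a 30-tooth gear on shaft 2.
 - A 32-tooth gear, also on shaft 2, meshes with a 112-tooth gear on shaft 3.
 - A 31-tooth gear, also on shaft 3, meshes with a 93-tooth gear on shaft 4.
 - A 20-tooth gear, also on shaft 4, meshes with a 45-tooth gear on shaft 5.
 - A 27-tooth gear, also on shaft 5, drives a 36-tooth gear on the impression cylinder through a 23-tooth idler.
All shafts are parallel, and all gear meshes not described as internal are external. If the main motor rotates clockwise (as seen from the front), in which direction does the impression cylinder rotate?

clockwise

the main motor → shaft 2: external mesh, 1 reversal → CCW.
shaft 2 → shaft 3: external mesh, 1 reversal → CW.
shaft 3 → shaft 4: external mesh, 1 reversal → CCW.
shaft 4 → shaft 5: external mesh, 1 reversal → CW.
shaft 5 → the impression cylinder: driver → idler → driven is 2 external meshes, 2 reversals → CW.
6 reversals in total — an even number — so the impression cylinder turns the same way as the main motor.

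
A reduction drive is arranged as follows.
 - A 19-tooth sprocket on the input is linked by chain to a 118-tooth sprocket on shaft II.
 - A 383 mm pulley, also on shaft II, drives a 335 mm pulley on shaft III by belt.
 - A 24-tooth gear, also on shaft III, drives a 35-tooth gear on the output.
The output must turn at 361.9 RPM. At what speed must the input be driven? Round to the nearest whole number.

Overall ratio R = 6.2105 × 0.87467 × 1.4583 = 7.9219.
Required input speed = output speed × R = 361.9 × 7.9219 = 2866.9 RPM.

2867 RPM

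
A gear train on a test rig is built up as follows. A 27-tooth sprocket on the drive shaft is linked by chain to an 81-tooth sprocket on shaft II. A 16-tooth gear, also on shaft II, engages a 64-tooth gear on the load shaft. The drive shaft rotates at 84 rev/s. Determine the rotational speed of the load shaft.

7 rev/s

the drive shaft → shaft II (chain, 81/27): 84 ÷ 3 = 28 rev/s
shaft II → the load shaft (gear mesh, 64/16): 28 ÷ 4 = 7 rev/s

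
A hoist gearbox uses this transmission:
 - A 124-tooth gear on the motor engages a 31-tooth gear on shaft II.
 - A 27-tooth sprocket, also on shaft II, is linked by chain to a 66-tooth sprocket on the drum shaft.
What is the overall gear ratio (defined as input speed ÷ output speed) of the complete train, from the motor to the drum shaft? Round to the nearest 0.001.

Each stage contributes driven/driver: gear mesh 31/124 = 0.25, chain 66/27 = 2.4444.
Overall: 0.25 × 2.4444 = 0.61111.

0.611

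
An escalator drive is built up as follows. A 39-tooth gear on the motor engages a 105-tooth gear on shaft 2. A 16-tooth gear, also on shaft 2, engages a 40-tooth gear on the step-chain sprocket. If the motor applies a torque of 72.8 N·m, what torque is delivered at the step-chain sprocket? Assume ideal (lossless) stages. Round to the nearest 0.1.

Gear mesh: ratio = 105/39 = 2.6923; torque at shaft 2 = 72.8 × 2.6923 = 196 N·m.
Gear mesh: ratio = 40/16 = 2.5; torque at the step-chain sprocket = 196 × 2.5 = 490 N·m.

490.0 N·m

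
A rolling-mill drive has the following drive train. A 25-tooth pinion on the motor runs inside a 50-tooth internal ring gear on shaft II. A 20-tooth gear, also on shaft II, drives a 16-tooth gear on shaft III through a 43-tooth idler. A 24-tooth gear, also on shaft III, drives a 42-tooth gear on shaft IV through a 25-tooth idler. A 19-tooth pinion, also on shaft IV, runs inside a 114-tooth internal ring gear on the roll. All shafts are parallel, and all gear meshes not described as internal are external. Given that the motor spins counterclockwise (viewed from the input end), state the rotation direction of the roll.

counterclockwise

the motor → shaft II: internal mesh, same direction → CCW.
shaft II → shaft III: driver → idler → driven is 2 external meshes, 2 reversals → CCW.
shaft III → shaft IV: driver → idler → driven is 2 external meshes, 2 reversals → CCW.
shaft IV → the roll: internal mesh, same direction → CCW.
4 reversals in total — an even number — so the roll turns the same way as the motor.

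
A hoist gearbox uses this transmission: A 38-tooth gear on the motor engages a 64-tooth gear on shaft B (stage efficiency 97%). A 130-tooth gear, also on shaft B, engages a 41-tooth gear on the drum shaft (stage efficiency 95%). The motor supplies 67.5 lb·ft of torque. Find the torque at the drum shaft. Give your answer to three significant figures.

After the gear mesh (64/38): 67.5 × 1.6842 × 0.97 = 110.27 lb·ft
After the gear mesh (41/130): 110.27 × 0.31538 × 0.95 = 33.04 lb·ft

33.0 lb·ft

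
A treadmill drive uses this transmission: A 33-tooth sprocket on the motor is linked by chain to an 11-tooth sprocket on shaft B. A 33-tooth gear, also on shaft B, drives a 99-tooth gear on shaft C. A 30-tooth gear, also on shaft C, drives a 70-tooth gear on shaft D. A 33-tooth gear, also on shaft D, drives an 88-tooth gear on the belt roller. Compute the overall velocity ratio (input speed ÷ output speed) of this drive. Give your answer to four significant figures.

Each stage contributes driven/driver: chain 11/33 = 0.33333, gear mesh 99/33 = 3, gear mesh 70/30 = 2.3333, gear mesh 88/33 = 2.6667.
Overall: 0.33333 × 3 × 2.3333 × 2.6667 = 6.2222.

6.222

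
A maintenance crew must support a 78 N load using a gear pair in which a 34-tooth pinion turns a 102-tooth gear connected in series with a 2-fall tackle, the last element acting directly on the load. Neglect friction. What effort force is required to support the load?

13 N

Gear pair MA = 102/34 = 3.
Block-and-tackle MA = number of supporting rope parts = 2.
Combined ideal MA = 3 × 2 = 6.
Effort = load / MA = 78 / 6 = 13 N.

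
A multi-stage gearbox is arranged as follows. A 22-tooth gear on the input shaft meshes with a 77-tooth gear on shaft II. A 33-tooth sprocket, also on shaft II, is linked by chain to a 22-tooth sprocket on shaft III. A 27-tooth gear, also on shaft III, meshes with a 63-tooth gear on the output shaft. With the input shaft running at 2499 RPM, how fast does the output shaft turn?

459 RPM

gear mesh 77/22 = 3.5 → 2499/3.5 = 714 RPM
chain 22/33 = 0.66667 → 714/0.66667 = 1071 RPM
gear mesh 63/27 = 2.3333 → 1071/2.3333 = 459 RPM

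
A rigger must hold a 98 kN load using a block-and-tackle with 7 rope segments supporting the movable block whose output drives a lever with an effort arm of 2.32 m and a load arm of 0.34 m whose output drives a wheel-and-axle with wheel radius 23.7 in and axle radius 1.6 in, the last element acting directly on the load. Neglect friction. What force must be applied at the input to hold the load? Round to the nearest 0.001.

0.139 kN

Block-and-tackle MA = number of supporting rope parts = 7.
Lever MA = effort arm / load arm = 2.32/0.34 = 6.8235.
Wheel-and-axle MA = R/r = 23.7/1.6 = 14.812.
Combined ideal MA = 7 × 6.8235 × 14.812 = 707.51.
Effort = load / MA = 98 / 707.51 = 0.13851 kN.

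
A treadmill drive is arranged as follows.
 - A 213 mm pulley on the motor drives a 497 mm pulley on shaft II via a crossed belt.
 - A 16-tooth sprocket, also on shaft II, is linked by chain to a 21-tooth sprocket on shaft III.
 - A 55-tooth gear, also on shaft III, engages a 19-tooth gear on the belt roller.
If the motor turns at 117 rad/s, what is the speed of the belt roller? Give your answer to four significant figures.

110.6 rad/s

the motor → shaft II (belt, 497/213): 117 ÷ 2.3333 = 50.143 rad/s
shaft II → shaft III (chain, 21/16): 50.143 ÷ 1.3125 = 38.204 rad/s
shaft III → the belt roller (gear mesh, 19/55): 38.204 ÷ 0.34545 = 110.59 rad/s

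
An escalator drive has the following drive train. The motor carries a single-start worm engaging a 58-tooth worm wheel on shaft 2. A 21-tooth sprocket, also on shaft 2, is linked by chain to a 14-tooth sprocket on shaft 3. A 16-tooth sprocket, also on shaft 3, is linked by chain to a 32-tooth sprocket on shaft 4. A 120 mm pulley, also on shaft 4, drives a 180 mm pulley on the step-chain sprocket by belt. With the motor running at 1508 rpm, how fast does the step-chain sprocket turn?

13 rpm

worm 58/1 = 58 → 1508/58 = 26 rpm
chain 14/21 = 0.66667 → 26/0.66667 = 39 rpm
chain 32/16 = 2 → 39/2 = 19.5 rpm
belt 180/120 = 1.5 → 19.5/1.5 = 13 rpm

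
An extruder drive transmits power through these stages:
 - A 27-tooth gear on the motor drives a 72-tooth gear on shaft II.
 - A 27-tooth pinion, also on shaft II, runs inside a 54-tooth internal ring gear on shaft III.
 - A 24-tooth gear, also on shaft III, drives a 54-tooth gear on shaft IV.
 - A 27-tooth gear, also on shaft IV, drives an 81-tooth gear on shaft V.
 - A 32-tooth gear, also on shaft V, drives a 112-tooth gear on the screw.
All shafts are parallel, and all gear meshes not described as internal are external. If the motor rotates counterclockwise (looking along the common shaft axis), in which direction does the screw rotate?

counterclockwise

the motor → shaft II: external mesh, 1 reversal → CW.
shaft II → shaft III: internal mesh, same direction → CW.
shaft III → shaft IV: external mesh, 1 reversal → CCW.
shaft IV → shaft V: external mesh, 1 reversal → CW.
shaft V → the screw: external mesh, 1 reversal → CCW.
4 reversals in total — an even number — so the screw turns the same way as the motor.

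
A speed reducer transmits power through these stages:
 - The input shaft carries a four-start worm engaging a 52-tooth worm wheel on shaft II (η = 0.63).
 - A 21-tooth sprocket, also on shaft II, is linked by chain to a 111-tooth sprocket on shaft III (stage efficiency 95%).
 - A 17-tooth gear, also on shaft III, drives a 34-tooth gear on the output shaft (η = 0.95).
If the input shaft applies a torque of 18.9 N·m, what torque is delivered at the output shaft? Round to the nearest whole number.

1477 N·m

worm 52/4 = 13 → τ = 18.9·13·0.63 = 154.79 N·m
chain 111/21 = 5.2857 → τ = 154.79·5.2857·0.95 = 777.27 N·m
gear mesh 34/17 = 2 → τ = 777.27·2·0.95 = 1476.8 N·m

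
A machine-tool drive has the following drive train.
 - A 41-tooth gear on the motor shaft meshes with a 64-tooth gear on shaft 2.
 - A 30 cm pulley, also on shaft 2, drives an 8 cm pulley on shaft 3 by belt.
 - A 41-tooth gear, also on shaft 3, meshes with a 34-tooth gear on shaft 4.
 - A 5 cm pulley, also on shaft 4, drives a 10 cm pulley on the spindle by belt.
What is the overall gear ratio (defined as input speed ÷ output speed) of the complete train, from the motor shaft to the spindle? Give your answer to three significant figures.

Each stage contributes driven/driver: gear mesh 64/41 = 1.561, belt 8/30 = 0.26667, gear mesh 34/41 = 0.82927, belt 10/5 = 2.
Overall: 1.561 × 0.26667 × 0.82927 × 2 = 0.69038.

0.690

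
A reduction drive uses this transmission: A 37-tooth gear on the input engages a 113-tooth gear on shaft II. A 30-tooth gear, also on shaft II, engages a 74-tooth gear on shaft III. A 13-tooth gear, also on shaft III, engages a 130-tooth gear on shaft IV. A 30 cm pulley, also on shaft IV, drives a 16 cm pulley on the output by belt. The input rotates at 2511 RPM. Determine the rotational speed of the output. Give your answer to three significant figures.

the input → shaft II (gear mesh, 113/37): 2511 ÷ 3.0541 = 822.19 RPM
shaft II → shaft III (gear mesh, 74/30): 822.19 ÷ 2.4667 = 333.32 RPM
shaft III → shaft IV (gear mesh, 130/13): 333.32 ÷ 10 = 33.332 RPM
shaft IV → the output (belt, 16/30): 33.332 ÷ 0.53333 = 62.497 RPM

62.5 RPM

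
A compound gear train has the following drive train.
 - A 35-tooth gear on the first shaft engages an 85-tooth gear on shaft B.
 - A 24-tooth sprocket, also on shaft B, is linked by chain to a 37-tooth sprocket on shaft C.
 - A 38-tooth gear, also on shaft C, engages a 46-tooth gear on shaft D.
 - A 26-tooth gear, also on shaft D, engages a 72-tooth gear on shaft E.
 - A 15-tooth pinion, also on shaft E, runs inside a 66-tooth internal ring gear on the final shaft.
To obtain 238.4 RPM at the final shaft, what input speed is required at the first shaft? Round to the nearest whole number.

Overall ratio R = 2.4286 × 1.5417 × 1.2105 × 2.7692 × 4.4 = 55.224.
Required input speed = output speed × R = 238.4 × 55.224 = 13165 RPM.

13165 RPM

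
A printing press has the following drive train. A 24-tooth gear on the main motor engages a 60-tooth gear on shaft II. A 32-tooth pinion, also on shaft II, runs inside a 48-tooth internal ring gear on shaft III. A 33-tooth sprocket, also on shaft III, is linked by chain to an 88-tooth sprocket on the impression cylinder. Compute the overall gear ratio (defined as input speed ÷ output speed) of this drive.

Each stage contributes driven/driver: gear mesh 60/24 = 2.5, internal gear 48/32 = 1.5, chain 88/33 = 2.6667.
Overall: 2.5 × 1.5 × 2.6667 = 10.

10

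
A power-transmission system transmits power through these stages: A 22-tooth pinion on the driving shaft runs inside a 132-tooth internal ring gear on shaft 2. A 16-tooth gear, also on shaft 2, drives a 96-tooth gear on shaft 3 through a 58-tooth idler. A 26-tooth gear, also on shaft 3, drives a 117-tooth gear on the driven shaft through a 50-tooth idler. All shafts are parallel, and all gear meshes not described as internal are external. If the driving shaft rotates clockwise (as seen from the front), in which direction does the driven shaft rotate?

the driving shaft → shaft 2: internal mesh, same direction → CW.
shaft 2 → shaft 3: driver → idler → driven is 2 external meshes, 2 reversals → CW.
shaft 3 → the driven shaft: driver → idler → driven is 2 external meshes, 2 reversals → CW.
4 reversals in total — an even number — so the driven shaft turns the same way as the driving shaft.

clockwise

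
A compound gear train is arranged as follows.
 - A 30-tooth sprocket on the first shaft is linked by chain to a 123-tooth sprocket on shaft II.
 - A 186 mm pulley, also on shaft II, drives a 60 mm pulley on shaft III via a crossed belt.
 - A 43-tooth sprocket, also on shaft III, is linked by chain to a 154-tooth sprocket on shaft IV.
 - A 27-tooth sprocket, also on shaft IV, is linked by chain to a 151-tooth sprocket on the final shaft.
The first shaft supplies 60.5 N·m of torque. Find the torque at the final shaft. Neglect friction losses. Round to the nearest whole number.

After the chain (123/30): 60.5 × 4.1 = 248.05 N·m
After the belt (60/186): 248.05 × 0.32258 = 80.016 N·m
After the chain (154/43): 80.016 × 3.5814 = 286.57 N·m
After the chain (151/27): 286.57 × 5.5926 = 1602.7 N·m

1603 N·m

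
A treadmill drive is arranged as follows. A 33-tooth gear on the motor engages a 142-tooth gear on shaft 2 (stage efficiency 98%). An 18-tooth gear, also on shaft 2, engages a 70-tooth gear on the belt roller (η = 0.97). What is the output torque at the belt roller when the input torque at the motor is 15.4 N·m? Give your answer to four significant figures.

After the gear mesh (142/33): 15.4 × 4.303 × 0.98 = 64.941 N·m
After the gear mesh (70/18): 64.941 × 3.8889 × 0.97 = 244.97 N·m

245.0 N·m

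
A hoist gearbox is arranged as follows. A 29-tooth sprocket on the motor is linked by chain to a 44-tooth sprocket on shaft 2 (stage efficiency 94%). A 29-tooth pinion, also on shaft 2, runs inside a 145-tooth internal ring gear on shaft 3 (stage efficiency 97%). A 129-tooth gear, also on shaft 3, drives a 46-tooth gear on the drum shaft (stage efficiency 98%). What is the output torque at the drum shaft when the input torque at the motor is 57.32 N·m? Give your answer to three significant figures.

139 N·m

chain 44/29 = 1.5172 → τ = 57.32·1.5172·0.94 = 81.75 N·m
internal gear 145/29 = 5 → τ = 81.75·5·0.97 = 396.49 N·m
gear mesh 46/129 = 0.35659 → τ = 396.49·0.35659·0.98 = 138.56 N·m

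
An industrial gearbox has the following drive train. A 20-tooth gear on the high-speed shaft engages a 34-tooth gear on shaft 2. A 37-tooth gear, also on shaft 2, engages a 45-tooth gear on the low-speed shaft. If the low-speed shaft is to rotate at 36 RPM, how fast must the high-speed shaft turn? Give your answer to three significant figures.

Overall ratio R = 1.7 × 1.2162 = 2.0676.
Required input speed = output speed × R = 36 × 2.0676 = 74.432 RPM.

74.4 RPM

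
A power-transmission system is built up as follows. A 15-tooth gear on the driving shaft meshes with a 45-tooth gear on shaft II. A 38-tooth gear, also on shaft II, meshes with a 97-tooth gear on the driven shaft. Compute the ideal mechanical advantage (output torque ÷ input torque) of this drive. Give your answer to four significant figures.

Each stage contributes driven/driver: gear mesh 45/15 = 3, gear mesh 97/38 = 2.5526.
Overall: 3 × 2.5526 = 7.6579.

7.658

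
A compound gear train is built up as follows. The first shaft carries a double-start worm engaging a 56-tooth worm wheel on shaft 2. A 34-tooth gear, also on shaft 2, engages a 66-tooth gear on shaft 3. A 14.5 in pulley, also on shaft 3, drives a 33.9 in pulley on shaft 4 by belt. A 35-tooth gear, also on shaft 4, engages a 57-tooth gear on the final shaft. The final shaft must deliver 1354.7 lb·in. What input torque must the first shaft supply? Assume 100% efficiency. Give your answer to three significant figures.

6.55 lb·in

Overall ratio R = 28 × 1.9412 × 2.3379 × 1.6286 = 206.95.
Input torque = output torque / R = 1354.7 / 206.95 = 6.5461 lb·in.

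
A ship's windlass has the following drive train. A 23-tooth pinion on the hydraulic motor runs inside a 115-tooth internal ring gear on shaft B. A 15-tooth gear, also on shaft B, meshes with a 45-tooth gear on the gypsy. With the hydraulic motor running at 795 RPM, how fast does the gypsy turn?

the hydraulic motor → shaft B (internal gear, 115/23): 795 ÷ 5 = 159 RPM
shaft B → the gypsy (gear mesh, 45/15): 159 ÷ 3 = 53 RPM

53 RPM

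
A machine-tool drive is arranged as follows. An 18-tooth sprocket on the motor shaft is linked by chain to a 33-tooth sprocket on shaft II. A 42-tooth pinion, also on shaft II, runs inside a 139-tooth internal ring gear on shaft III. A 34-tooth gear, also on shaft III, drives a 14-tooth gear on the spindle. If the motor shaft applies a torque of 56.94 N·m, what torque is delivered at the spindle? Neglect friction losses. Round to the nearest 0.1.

chain 33/18 = 1.8333 → τ = 56.94·1.8333 = 104.39 N·m
internal gear 139/42 = 3.3095 → τ = 104.39·3.3095 = 345.48 N·m
gear mesh 14/34 = 0.41176 → τ = 345.48·0.41176 = 142.26 N·m

142.3 N·m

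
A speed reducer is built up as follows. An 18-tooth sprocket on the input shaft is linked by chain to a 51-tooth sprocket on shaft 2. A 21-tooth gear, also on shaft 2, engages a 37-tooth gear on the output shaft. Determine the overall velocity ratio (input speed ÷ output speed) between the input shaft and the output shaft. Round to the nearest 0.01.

4.99

Each stage contributes driven/driver: chain 51/18 = 2.8333, gear mesh 37/21 = 1.7619.
Overall: 2.8333 × 1.7619 = 4.9921.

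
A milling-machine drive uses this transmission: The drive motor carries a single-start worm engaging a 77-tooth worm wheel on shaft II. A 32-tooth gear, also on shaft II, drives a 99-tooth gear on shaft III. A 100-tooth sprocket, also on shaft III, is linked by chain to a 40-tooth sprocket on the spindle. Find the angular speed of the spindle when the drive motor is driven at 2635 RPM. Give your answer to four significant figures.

27.65 RPM

the drive motor → shaft II (worm, 77/1): 2635 ÷ 77 = 34.221 RPM
shaft II → shaft III (gear mesh, 99/32): 34.221 ÷ 3.0938 = 11.061 RPM
shaft III → the spindle (chain, 40/100): 11.061 ÷ 0.4 = 27.653 RPM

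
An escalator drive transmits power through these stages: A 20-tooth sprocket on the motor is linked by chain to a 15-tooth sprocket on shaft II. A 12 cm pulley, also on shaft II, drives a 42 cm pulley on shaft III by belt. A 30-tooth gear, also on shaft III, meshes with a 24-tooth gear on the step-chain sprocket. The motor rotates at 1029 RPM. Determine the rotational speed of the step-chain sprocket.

490 RPM

Chain: ratio = 15/20 = 0.75, so shaft II turns at 1029 / 0.75 = 1372 RPM.
Belt: ratio = 42/12 = 3.5, so shaft III turns at 1372 / 3.5 = 392 RPM.
Gear mesh: ratio = 24/30 = 0.8, so the step-chain sprocket turns at 392 / 0.8 = 490 RPM.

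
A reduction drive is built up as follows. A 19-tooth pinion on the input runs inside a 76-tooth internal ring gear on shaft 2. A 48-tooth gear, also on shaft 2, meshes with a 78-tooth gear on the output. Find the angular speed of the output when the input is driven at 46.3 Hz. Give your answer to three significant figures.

7.12 Hz

internal gear 76/19 = 4 → 46.3/4 = 11.575 Hz
gear mesh 78/48 = 1.625 → 11.575/1.625 = 7.1231 Hz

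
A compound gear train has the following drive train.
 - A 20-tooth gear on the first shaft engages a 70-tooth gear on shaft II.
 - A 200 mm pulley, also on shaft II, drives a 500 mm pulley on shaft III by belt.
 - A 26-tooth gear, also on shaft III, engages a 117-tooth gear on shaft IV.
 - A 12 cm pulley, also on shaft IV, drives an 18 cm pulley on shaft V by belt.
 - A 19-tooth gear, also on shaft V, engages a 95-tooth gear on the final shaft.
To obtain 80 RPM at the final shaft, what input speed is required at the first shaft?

23625 RPM

Overall ratio R = 3.5 × 2.5 × 4.5 × 1.5 × 5 = 295.31.
Required input speed = output speed × R = 80 × 295.31 = 23625 RPM.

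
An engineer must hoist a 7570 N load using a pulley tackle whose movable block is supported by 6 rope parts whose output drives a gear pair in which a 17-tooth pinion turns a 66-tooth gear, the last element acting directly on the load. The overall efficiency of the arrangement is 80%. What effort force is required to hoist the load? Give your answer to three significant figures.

406 N

Block-and-tackle MA = number of supporting rope parts = 6.
Gear pair MA = 66/17 = 3.8824.
Combined ideal MA = 6 × 3.8824 = 23.294.
Actual MA = 23.294 × 0.80 = 18.635.
Effort = load / actual MA = 7570 / 18.635 = 406.22 N.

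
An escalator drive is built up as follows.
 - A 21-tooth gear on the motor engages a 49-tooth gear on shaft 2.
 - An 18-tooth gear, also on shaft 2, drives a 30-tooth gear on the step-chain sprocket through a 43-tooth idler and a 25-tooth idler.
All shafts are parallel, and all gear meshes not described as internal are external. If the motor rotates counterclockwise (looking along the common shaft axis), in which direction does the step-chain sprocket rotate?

the motor → shaft 2: external mesh, 1 reversal → CW.
shaft 2 → the step-chain sprocket: driver → idler → idler → driven is 3 external meshes, 3 reversals → CCW.
4 reversals in total — an even number — so the step-chain sprocket turns the same way as the motor.

counterclockwise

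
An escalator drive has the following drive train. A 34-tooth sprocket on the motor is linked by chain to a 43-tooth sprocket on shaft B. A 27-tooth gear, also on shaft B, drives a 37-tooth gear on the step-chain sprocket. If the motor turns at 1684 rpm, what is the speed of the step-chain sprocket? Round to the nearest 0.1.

chain 43/34 = 1.2647 → 1684/1.2647 = 1331.5 rpm
gear mesh 37/27 = 1.3704 → 1331.5/1.3704 = 971.66 rpm

971.7 rpm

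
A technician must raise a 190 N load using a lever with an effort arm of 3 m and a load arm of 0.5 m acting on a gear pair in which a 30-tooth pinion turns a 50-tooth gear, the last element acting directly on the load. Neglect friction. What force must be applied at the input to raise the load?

19 N

Lever MA = effort arm / load arm = 3/0.5 = 6.
Gear pair MA = 50/30 = 1.6667.
Combined ideal MA = 6 × 1.6667 = 10.
Effort = load / MA = 190 / 10 = 19 N.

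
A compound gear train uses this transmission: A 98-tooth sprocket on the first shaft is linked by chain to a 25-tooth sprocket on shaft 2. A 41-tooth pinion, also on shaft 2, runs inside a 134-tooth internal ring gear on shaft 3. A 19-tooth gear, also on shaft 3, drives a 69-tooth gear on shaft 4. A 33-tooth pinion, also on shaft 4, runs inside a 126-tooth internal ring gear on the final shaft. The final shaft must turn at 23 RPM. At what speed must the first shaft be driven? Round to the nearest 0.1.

265.9 RPM

Overall ratio R = 0.2551 × 3.2683 × 3.6316 × 3.8182 = 11.561.
Required input speed = output speed × R = 23 × 11.561 = 265.9 RPM.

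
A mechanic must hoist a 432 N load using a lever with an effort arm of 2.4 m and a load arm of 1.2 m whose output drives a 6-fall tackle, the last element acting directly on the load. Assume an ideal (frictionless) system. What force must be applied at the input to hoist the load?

36 N

Lever MA = effort arm / load arm = 2.4/1.2 = 2.
Block-and-tackle MA = number of supporting rope parts = 6.
Combined ideal MA = 2 × 6 = 12.
Effort = load / MA = 432 / 12 = 36 N.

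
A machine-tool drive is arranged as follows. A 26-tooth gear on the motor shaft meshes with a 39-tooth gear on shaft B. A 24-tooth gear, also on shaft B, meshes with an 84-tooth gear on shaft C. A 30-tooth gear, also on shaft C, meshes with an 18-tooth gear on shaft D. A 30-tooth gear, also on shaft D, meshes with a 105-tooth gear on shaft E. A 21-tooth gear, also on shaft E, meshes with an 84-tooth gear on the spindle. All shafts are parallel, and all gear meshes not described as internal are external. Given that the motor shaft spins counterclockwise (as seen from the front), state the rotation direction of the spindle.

clockwise

the motor shaft → shaft B: external mesh, 1 reversal → CW.
shaft B → shaft C: external mesh, 1 reversal → CCW.
shaft C → shaft D: external mesh, 1 reversal → CW.
shaft D → shaft E: external mesh, 1 reversal → CCW.
shaft E → the spindle: external mesh, 1 reversal → CW.
5 reversals in total — an odd number — so the spindle turns opposite to the motor shaft.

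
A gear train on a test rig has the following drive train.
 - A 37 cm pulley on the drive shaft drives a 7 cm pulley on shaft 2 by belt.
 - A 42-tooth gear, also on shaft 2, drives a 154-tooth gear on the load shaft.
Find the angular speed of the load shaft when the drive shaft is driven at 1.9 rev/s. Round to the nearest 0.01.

the drive shaft → shaft 2 (belt, 7/37): 1.9 ÷ 0.18919 = 10.043 rev/s
shaft 2 → the load shaft (gear mesh, 154/42): 10.043 ÷ 3.6667 = 2.739 rev/s

2.74 rev/s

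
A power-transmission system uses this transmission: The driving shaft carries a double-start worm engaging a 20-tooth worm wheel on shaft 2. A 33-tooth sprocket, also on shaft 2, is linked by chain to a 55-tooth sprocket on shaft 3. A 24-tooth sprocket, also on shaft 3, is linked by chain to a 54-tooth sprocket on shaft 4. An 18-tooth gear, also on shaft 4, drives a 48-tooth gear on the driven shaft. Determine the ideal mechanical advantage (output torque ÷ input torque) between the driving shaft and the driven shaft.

Each stage contributes driven/driver: worm 20/2 = 10, chain 55/33 = 1.6667, chain 54/24 = 2.25, gear mesh 48/18 = 2.6667.
Overall: 10 × 1.6667 × 2.25 × 2.6667 = 100.

100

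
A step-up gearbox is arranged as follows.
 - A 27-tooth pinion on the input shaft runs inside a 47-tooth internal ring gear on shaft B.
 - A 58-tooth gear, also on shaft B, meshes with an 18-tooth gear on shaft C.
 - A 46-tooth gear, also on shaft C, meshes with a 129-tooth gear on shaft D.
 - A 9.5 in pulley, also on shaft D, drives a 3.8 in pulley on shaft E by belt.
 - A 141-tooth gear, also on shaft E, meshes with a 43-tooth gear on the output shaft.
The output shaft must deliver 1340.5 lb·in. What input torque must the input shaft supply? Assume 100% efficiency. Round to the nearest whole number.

Overall ratio R = 1.7407 × 0.31034 × 2.8043 × 0.4 × 0.30496 = 0.18481.
Input torque = output torque / R = 1340.5 / 0.18481 = 7253.5 lb·in.

7253 lb·in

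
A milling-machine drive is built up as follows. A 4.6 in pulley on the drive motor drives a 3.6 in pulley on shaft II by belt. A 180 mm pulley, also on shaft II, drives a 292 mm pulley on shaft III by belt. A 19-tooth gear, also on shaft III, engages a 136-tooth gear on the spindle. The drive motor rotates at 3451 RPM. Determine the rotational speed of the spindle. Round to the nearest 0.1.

belt 3.6/4.6 = 0.78261 → 3451/0.78261 = 4409.6 RPM
belt 292/180 = 1.6222 → 4409.6/1.6222 = 2718.3 RPM
gear mesh 136/19 = 7.1579 → 2718.3/7.1579 = 379.76 RPM

379.8 RPM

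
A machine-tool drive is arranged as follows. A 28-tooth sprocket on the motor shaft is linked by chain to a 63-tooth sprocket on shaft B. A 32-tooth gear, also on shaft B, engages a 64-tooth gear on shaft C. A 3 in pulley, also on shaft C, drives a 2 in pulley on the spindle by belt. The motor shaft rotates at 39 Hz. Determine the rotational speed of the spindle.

chain 63/28 = 2.25 → 39/2.25 = 17.333 Hz
gear mesh 64/32 = 2 → 17.333/2 = 8.6667 Hz
belt 2/3 = 0.66667 → 8.6667/0.66667 = 13 Hz

13 Hz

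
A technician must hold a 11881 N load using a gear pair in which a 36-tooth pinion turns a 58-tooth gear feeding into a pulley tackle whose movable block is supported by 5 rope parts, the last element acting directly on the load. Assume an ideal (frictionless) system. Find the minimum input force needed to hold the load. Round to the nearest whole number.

Gear pair MA = 58/36 = 1.6111.
Block-and-tackle MA = number of supporting rope parts = 5.
Combined ideal MA = 1.6111 × 5 = 8.0556.
Effort = load / MA = 11881 / 8.0556 = 1474.9 N.

1475 N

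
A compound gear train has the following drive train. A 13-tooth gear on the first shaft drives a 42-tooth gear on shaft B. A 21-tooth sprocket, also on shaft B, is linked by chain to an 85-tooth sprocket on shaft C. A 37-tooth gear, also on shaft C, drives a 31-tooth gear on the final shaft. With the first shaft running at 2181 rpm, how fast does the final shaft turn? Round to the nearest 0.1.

Gear mesh: ratio = 42/13 = 3.2308, so shaft B turns at 2181 / 3.2308 = 675.07 rpm.
Chain: ratio = 85/21 = 4.0476, so shaft C turns at 675.07 / 4.0476 = 166.78 rpm.
Gear mesh: ratio = 31/37 = 0.83784, so the final shaft turns at 166.78 / 0.83784 = 199.06 rpm.

199.1 rpm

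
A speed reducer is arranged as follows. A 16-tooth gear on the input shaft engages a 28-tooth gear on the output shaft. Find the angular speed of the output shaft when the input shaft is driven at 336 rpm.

192 rpm

the input shaft → the output shaft (gear mesh, 28/16): 336 ÷ 1.75 = 192 rpm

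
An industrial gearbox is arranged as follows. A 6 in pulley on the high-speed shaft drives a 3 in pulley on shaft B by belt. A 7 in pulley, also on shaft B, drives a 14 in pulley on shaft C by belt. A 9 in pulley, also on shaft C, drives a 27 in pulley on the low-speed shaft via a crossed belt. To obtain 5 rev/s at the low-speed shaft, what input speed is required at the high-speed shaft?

15 rev/s

Overall ratio R = 0.5 × 2 × 3 = 3.
Required input speed = output speed × R = 5 × 3 = 15 rev/s.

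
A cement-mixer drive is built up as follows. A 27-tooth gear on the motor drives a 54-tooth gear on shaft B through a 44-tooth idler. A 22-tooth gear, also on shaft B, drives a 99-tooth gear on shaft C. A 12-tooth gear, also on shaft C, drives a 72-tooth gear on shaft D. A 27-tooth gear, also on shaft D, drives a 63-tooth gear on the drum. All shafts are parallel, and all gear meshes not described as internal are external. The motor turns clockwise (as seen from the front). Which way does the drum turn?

the motor → shaft B: driver → idler → driven is 2 external meshes, 2 reversals → CW.
shaft B → shaft C: external mesh, 1 reversal → CCW.
shaft C → shaft D: external mesh, 1 reversal → CW.
shaft D → the drum: external mesh, 1 reversal → CCW.
5 reversals in total — an odd number — so the drum turns opposite to the motor.

counterclockwise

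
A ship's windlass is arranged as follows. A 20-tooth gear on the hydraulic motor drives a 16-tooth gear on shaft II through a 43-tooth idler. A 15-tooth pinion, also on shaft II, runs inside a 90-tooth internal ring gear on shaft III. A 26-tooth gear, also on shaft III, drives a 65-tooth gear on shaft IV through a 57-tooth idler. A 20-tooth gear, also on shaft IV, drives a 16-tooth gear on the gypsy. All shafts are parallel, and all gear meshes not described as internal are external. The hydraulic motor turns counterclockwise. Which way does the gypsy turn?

clockwise

the hydraulic motor → shaft II: driver → idler → driven is 2 external meshes, 2 reversals → CCW.
shaft II → shaft III: internal mesh, same direction → CCW.
shaft III → shaft IV: driver → idler → driven is 2 external meshes, 2 reversals → CCW.
shaft IV → the gypsy: external mesh, 1 reversal → CW.
5 reversals in total — an odd number — so the gypsy turns opposite to the hydraulic motor.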